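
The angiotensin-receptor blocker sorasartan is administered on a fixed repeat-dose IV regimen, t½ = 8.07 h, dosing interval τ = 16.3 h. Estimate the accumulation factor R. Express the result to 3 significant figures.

1.33

k = ln2 / t½ = 0.693147 / 8.07 = 0.08589 h⁻¹
e^(−kτ) = e^(−0.08589 × 16.3) = 0.2466
Accumulation ratio R = 1 / (1 − e^(−kτ)) = 1 / (1 − 0.2466) = 1.327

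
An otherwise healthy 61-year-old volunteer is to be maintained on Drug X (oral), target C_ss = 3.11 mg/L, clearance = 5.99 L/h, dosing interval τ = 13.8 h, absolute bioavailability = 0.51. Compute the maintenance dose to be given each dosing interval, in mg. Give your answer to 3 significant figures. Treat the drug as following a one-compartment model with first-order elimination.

504 mg

At steady state, F × (Dose/τ) = Css × CL.
Dose = Css × CL × τ / F = 3.11 × 5.990 × 13.8 / 0.51 = 504.1 mg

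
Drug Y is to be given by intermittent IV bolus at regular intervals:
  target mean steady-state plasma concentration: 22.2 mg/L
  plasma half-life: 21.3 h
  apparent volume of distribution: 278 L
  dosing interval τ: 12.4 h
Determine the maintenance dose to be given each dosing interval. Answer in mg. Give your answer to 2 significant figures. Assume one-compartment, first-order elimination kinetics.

k = ln2 / t½ = 0.693147 / 21.3 = 0.03254 h⁻¹
CL = k × Vd = 0.03254 × 278 = 9.046 L/h
At steady state, Dose/τ = Css × CL.
Dose = Css × CL × τ = 22.2 × 9.046 × 12.4 = 2490 mg

2500 mg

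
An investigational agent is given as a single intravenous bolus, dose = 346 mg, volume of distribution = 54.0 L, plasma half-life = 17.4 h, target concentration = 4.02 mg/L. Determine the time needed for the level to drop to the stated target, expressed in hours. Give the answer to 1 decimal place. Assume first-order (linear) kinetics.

C₀ = Dose / Vd = 346.0 / 54.0 = 6.407 mg/L
k = ln2 / t½ = 0.693147 / 17.4 = 0.03984 h⁻¹
t = ln(C₀ / C) / k = ln(6.407 / 4.02) / 0.03984
  = ln(1.594) / 0.03984 = 0.4662 / 0.03984 = 11.70 h

11.7 h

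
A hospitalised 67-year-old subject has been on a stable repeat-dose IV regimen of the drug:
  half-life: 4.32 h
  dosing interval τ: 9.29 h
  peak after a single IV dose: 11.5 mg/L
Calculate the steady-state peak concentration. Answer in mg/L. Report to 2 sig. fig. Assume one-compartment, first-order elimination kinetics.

15 mg/L

k = ln2 / t½ = 0.693147 / 4.32 = 0.1605 h⁻¹
e^(−kτ) = e^(−0.1605 × 9.29) = 0.2251
Accumulation ratio R = 1 / (1 − e^(−kτ)) = 1 / (1 − 0.2251) = 1.290
Steady-state peak = C₀ × R = 11.5 × 1.290 = 14.84 mg/L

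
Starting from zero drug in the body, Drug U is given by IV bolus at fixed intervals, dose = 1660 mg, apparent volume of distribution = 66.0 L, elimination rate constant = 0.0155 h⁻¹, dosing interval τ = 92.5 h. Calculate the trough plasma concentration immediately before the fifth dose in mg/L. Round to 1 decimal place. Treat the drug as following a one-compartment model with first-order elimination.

7.8 mg/L

C₀ per dose = Dose / Vd = 1660 / 66.0 = 25.15 mg/L
Fraction remaining after one interval: r = e^(−kτ) = e^(−0.01550 × 92.5) = 0.2384
Before dose 5, 4 doses have been given (aged 1τ, 2τ, 3τ, 4τ).
C_trough = C₀ × (r + r² + … + r^4) = C₀ × r(1−r^4)/(1−r)
        = 25.15 × 0.2384 × (1 − 0.003230) / (1 − 0.2384) = 7.847 mg/L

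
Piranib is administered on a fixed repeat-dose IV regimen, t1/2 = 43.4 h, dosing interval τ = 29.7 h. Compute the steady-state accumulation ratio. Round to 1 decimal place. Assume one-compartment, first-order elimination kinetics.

k = ln2 / t½ = 0.693147 / 43.4 = 0.01597 h⁻¹
e^(−kτ) = e^(−0.01597 × 29.7) = 0.6223
Accumulation ratio R = 1 / (1 − e^(−kτ)) = 1 / (1 − 0.6223) = 2.648

2.6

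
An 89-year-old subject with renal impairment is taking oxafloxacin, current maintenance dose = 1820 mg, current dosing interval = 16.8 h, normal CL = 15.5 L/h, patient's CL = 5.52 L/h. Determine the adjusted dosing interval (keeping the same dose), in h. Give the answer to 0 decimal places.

47 h

To keep the same average steady-state level, dosing rate must scale with clearance.
CL ratio = 5.52 / 15.5 = 0.3561
New interval (same dose) = 16.8 / 0.3561 = 47.18 h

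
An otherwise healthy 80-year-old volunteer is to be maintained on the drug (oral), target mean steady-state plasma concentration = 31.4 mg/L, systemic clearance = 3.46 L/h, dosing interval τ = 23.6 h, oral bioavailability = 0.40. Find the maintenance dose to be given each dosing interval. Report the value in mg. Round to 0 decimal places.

At steady state, F × (Dose/τ) = Css × CL.
Dose = Css × CL × τ / F = 31.4 × 3.460 × 23.6 / 0.40 = 6410 mg

6410 mg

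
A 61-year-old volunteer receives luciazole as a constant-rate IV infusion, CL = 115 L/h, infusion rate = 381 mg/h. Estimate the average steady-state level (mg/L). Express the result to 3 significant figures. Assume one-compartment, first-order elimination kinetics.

At steady state Css = R₀ / CL = 381 / 115.0 = 3.313 mg/L

3.31 mg/L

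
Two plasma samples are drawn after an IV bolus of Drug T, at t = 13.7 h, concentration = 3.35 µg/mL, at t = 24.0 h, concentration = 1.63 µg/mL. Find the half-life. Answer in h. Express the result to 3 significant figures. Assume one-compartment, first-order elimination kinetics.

k = ln(C₁/C₂) / (t₂ − t₁) = ln(3.35/1.63) / (24.0 − 13.7)
  = 0.7204 / 10.30 = 0.06994 h⁻¹
t½ = ln2 / k = 0.693147 / 0.06994 = 9.911 h

9.91 h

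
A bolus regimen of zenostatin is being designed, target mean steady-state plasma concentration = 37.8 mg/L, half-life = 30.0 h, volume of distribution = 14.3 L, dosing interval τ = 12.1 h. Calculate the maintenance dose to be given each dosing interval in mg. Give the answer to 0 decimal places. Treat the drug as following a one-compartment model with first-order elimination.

k = ln2 / t½ = 0.693147 / 30.0 = 0.02310 h⁻¹
CL = k × Vd = 0.02310 × 14.3 = 0.3303 L/h
At steady state, Dose/τ = Css × CL.
Dose = Css × CL × τ = 37.8 × 0.3303 × 12.1 = 151.1 mg

151 mg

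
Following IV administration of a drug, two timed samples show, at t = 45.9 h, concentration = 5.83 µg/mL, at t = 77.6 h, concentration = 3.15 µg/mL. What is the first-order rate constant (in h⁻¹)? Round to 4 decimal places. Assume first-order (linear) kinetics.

k = ln(C₁/C₂) / (t₂ − t₁) = ln(5.83/3.15) / (77.6 − 45.9)
  = 0.6156 / 31.70 = 0.01942 h⁻¹

0.0194 h⁻¹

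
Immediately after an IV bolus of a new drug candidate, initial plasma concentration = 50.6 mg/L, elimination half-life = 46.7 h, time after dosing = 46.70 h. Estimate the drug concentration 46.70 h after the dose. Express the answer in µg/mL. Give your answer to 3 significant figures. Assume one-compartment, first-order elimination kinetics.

25.3 µg/mL

k = ln2 / t½ = 0.693147 / 46.7 = 0.01484 h⁻¹
t / t½ = 46.70 / 46.7 = 1 half-lives
C = C₀ × (1/2)^1 = 50.60 × 0.5000 = 25.30 mg/L
(25.30 mg/L = 25.30 µg/mL)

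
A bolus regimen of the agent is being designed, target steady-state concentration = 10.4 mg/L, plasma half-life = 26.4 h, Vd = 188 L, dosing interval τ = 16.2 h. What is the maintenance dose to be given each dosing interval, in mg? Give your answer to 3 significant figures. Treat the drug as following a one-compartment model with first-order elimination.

k = ln2 / t½ = 0.693147 / 26.4 = 0.02626 h⁻¹
CL = k × Vd = 0.02626 × 188 = 4.937 L/h
At steady state, Dose/τ = Css × CL.
Dose = Css × CL × τ = 10.4 × 4.937 × 16.2 = 831.8 mg

832 mg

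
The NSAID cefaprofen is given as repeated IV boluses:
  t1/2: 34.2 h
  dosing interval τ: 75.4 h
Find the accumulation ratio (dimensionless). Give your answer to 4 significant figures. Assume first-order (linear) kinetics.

k = ln2 / t½ = 0.693147 / 34.2 = 0.02027 h⁻¹
e^(−kτ) = e^(−0.02027 × 75.4) = 0.2169
Accumulation ratio R = 1 / (1 − e^(−kτ)) = 1 / (1 − 0.2169) = 1.277

1.277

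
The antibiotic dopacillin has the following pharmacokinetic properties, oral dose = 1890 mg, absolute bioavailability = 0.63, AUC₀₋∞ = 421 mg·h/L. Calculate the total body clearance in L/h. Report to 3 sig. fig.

CL = F·Dose / AUC = 0.63 × 1890 / 421 = 2.828 L/h

2.83 L/h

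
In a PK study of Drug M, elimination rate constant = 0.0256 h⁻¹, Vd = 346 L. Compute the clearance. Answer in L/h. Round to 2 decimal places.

8.86 L/h

CL = k × Vd = 0.0256 × 346 = 8.858 L/h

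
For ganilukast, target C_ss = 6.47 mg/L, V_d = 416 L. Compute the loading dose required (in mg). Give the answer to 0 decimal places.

LD = Css × Vd = 6.47 × 416 = 2692 mg

2692 mg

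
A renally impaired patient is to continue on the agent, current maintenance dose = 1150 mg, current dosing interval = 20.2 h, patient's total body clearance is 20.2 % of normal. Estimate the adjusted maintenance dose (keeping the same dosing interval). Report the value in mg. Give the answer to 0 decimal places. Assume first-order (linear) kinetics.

232 mg

To keep the same average steady-state level, dosing rate must scale with clearance.
CL ratio = 20.2 / 100 = 0.2020
New dose (same interval) = 1150 × 0.2020 = 232.3 mg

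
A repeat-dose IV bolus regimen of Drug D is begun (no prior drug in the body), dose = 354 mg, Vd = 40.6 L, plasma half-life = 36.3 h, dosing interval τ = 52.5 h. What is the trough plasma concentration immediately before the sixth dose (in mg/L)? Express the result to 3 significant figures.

C₀ per dose = Dose / Vd = 354 / 40.6 = 8.719 mg/L
k = ln2 / t½ = 0.693147 / 36.3 = 0.01909 h⁻¹
Fraction remaining after one interval: r = e^(−kτ) = e^(−0.01909 × 52.5) = 0.3671
Before dose 6, 5 doses have been given (aged 1τ, 2τ, 3τ, 4τ, 5τ).
C_trough = C₀ × (r + r² + … + r^5) = C₀ × r(1−r^5)/(1−r)
        = 8.719 × 0.3671 × (1 − 0.006667) / (1 − 0.3671) = 5.024 mg/L

5.02 mg/L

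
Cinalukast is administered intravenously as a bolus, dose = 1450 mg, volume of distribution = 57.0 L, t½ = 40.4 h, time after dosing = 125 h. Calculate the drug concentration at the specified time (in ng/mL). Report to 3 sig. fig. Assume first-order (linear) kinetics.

2980 ng/mL

C₀ = Dose / Vd = 1450 / 57.0 = 25.44 mg/L
k = ln2 / t½ = 0.693147 / 40.4 = 0.01716 h⁻¹
C = C₀ · e^(−k·t) = 25.44 × e^(−0.01716 × 125)
  = 25.44 × 0.1171 = 2.979 mg/L
Convert: 2.979 mg/L × 1000 = 2979 ng/mL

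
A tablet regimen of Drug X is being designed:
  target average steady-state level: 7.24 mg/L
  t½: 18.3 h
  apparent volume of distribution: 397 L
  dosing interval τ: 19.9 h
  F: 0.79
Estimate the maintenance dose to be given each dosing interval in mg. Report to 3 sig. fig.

k = ln2 / t½ = 0.693147 / 18.3 = 0.03788 h⁻¹
CL = k × Vd = 0.03788 × 397 = 15.04 L/h
At steady state, F × (Dose/τ) = Css × CL.
Dose = Css × CL × τ / F = 7.24 × 15.04 × 19.9 / 0.79 = 2743 mg

2740 mg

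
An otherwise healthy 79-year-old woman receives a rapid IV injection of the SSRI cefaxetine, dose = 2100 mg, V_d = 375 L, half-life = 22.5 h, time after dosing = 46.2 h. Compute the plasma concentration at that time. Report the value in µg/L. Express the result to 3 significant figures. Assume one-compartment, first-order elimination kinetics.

C₀ = Dose / Vd = 2100 / 375 = 5.600 mg/L
k = ln2 / t½ = 0.693147 / 22.5 = 0.03081 h⁻¹
C = C₀ · e^(−k·t) = 5.600 × e^(−0.03081 × 46.2)
  = 5.600 × 0.2409 = 1.349 mg/L
Convert: 1.349 mg/L × 1000 = 1349 µg/L

1350 µg/L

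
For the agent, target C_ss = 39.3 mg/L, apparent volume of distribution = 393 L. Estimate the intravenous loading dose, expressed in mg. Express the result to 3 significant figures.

15400 mg

LD = Css × Vd = 39.3 × 393 = 15440 mg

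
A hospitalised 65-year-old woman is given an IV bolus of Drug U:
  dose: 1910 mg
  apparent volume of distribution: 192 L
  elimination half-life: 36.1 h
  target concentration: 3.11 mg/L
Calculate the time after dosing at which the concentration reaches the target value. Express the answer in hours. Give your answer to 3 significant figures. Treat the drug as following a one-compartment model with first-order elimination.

60.6 h

C₀ = Dose / Vd = 1910 / 192 = 9.948 mg/L
k = ln2 / t½ = 0.693147 / 36.1 = 0.01920 h⁻¹
t = ln(C₀ / C) / k = ln(9.948 / 3.11) / 0.01920
  = ln(3.199) / 0.01920 = 1.163 / 0.01920 = 60.57 h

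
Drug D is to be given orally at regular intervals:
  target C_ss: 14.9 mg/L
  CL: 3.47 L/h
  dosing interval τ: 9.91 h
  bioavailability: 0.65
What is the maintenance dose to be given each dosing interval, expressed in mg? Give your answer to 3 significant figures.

788 mg

At steady state, F × (Dose/τ) = Css × CL.
Dose = Css × CL × τ / F = 14.9 × 3.470 × 9.91 / 0.65 = 788.3 mg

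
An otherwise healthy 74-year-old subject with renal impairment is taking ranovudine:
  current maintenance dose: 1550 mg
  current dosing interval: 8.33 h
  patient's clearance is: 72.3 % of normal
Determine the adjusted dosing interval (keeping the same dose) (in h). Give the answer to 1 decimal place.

To keep the same average steady-state level, dosing rate must scale with clearance.
CL ratio = 72.3 / 100 = 0.7230
New interval (same dose) = 8.33 / 0.7230 = 11.52 h

11.5 h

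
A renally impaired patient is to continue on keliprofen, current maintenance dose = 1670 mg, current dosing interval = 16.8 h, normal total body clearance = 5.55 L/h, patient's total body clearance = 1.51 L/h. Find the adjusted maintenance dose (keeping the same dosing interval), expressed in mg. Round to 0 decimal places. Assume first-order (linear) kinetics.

454 mg

To keep the same average steady-state level, dosing rate must scale with clearance.
CL ratio = 1.51 / 5.55 = 0.2721
New dose (same interval) = 1670 × 0.2721 = 454.4 mg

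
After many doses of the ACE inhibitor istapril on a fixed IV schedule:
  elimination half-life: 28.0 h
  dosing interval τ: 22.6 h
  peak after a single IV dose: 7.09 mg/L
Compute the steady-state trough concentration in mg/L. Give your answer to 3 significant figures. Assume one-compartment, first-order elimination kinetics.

k = ln2 / t½ = 0.693147 / 28.0 = 0.02476 h⁻¹
e^(−kτ) = e^(−0.02476 × 22.6) = 0.5715
Accumulation ratio R = 1 / (1 − e^(−kτ)) = 1 / (1 − 0.5715) = 2.334
Steady-state trough = C₀ × R × e^(−kτ) = 7.09 × 2.334 × 0.5715 = 9.457 mg/L

9.46 mg/L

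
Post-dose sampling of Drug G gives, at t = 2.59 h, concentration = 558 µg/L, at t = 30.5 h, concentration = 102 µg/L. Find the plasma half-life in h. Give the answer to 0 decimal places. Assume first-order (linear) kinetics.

k = ln(C₁/C₂) / (t₂ − t₁) = ln(558/102) / (30.5 − 2.59)
  = 1.699 / 27.91 = 0.06087 h⁻¹
t½ = ln2 / k = 0.693147 / 0.06087 = 11.39 h

11 h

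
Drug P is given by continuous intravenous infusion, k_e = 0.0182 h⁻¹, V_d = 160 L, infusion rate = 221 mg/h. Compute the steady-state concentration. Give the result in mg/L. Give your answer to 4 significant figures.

CL = k × Vd = 0.01820 × 160 = 2.912 L/h
At steady state Css = R₀ / CL = 221 / 2.912 = 75.89 mg/L

75.89 mg/L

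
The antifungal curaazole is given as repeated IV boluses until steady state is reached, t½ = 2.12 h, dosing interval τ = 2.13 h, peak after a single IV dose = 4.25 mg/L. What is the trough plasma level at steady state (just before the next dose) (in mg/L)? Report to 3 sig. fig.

4.22 mg/L

k = ln2 / t½ = 0.693147 / 2.12 = 0.3270 h⁻¹
e^(−kτ) = e^(−0.3270 × 2.13) = 0.4983
Accumulation ratio R = 1 / (1 − e^(−kτ)) = 1 / (1 − 0.4983) = 1.993
Steady-state trough = C₀ × R × e^(−kτ) = 4.25 × 1.993 × 0.4983 = 4.221 mg/L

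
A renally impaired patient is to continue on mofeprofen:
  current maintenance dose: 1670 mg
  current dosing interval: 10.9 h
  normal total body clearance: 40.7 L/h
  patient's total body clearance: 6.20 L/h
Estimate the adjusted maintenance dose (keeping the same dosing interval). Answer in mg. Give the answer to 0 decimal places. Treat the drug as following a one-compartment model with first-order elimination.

To keep the same average steady-state level, dosing rate must scale with clearance.
CL ratio = 6.20 / 40.7 = 0.1523
New dose (same interval) = 1670 × 0.1523 = 254.3 mg

254 mg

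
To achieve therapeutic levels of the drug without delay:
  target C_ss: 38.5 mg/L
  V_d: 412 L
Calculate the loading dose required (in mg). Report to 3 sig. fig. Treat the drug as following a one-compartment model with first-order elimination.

LD = Css × Vd = 38.5 × 412 = 15860 mg

15900 mg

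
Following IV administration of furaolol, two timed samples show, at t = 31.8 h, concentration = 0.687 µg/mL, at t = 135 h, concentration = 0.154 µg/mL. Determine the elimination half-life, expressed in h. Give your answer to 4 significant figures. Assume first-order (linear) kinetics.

47.84 h

k = ln(C₁/C₂) / (t₂ − t₁) = ln(0.687/0.154) / (135 − 31.8)
  = 1.495 / 103.2 = 0.01449 h⁻¹
t½ = ln2 / k = 0.693147 / 0.01449 = 47.84 h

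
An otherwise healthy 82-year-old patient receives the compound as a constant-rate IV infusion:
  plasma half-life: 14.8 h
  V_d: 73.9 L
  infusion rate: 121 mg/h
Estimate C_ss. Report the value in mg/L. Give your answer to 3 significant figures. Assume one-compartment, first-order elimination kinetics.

k = ln2 / t½ = 0.693147 / 14.8 = 0.04683 h⁻¹
CL = k × Vd = 0.04683 × 73.9 = 3.461 L/h
At steady state Css = R₀ / CL = 121 / 3.461 = 34.96 mg/L

35.0 mg/L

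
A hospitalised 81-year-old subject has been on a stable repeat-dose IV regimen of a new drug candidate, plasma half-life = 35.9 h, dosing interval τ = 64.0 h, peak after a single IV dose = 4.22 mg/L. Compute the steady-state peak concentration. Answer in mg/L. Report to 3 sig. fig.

5.95 mg/L

k = ln2 / t½ = 0.693147 / 35.9 = 0.01931 h⁻¹
e^(−kτ) = e^(−0.01931 × 64.0) = 0.2906
Accumulation ratio R = 1 / (1 − e^(−kτ)) = 1 / (1 − 0.2906) = 1.410
Steady-state peak = C₀ × R = 4.22 × 1.410 = 5.950 mg/L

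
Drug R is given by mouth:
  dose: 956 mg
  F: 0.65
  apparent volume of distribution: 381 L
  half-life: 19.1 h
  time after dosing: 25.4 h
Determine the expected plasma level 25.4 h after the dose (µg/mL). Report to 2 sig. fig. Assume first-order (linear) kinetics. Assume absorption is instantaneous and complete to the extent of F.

Amount reaching circulation = F × Dose = 0.65 × 956.0 = 621.4 mg
C₀ = F·Dose / Vd = 621.4 / 381 = 1.631 mg/L
k = ln2 / t½ = 0.693147 / 19.1 = 0.03629 h⁻¹
C = C₀ · e^(−k·t) = 1.631 × e^(−0.03629 × 25.4)
  = 1.631 × 0.3978 = 0.6488 mg/L
(0.6488 mg/L = 0.6488 µg/mL)

0.65 µg/mL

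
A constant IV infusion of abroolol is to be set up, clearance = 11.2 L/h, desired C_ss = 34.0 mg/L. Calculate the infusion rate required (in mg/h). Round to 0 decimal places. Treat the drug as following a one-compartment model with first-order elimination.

At steady state, infusion rate R₀ = Css × CL = 34.0 × 11.20 = 380.8 mg/h

381 mg/h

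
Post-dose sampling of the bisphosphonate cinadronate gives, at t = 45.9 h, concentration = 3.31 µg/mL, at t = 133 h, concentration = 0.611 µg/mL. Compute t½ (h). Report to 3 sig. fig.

35.7 h

k = ln(C₁/C₂) / (t₂ − t₁) = ln(3.31/0.611) / (133 − 45.9)
  = 1.690 / 87.10 = 0.01940 h⁻¹
t½ = ln2 / k = 0.693147 / 0.01940 = 35.73 h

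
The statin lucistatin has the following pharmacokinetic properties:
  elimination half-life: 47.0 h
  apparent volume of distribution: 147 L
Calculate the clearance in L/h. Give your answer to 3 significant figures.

2.17 L/h

k = ln2 / t½ = 0.693147 / 47.0 = 0.01475 h⁻¹
CL = k × Vd = 0.01475 × 147 = 2.168 L/h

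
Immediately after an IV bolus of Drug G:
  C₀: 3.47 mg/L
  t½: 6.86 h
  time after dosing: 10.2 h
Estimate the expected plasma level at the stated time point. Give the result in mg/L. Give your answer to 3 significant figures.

k = ln2 / t½ = 0.693147 / 6.86 = 0.1010 h⁻¹
C = C₀ · e^(−k·t) = 3.470 × e^(−0.1010 × 10.2)
  = 3.470 × 0.3569 = 1.238 mg/L

1.24 mg/L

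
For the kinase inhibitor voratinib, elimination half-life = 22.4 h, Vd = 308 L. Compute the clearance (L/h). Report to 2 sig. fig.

k = ln2 / t½ = 0.693147 / 22.4 = 0.03094 h⁻¹
CL = k × Vd = 0.03094 × 308 = 9.530 L/h

9.5 L/h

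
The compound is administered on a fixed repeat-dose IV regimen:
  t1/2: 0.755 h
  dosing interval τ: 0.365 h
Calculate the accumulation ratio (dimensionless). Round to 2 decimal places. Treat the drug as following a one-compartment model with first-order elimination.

3.51

k = ln2 / t½ = 0.693147 / 0.755 = 0.9181 h⁻¹
e^(−kτ) = e^(−0.9181 × 0.365) = 0.7153
Accumulation ratio R = 1 / (1 − e^(−kτ)) = 1 / (1 − 0.7153) = 3.512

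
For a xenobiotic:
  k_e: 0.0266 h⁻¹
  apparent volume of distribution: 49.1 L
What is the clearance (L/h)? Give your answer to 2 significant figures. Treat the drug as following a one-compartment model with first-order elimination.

1.3 L/h

CL = k × Vd = 0.0266 × 49.1 = 1.306 L/h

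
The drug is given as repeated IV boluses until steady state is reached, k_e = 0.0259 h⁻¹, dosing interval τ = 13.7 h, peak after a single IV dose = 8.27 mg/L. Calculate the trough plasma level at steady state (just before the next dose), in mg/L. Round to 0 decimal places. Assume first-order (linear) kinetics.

e^(−kτ) = e^(−0.02590 × 13.7) = 0.7013
Accumulation ratio R = 1 / (1 − e^(−kτ)) = 1 / (1 − 0.7013) = 3.348
Steady-state trough = C₀ × R × e^(−kτ) = 8.27 × 3.348 × 0.7013 = 19.42 mg/L

19 mg/L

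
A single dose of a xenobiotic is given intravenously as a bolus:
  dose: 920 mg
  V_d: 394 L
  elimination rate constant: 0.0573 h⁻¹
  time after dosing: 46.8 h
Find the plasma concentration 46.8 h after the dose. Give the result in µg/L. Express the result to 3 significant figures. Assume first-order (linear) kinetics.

C₀ = Dose / Vd = 920.0 / 394 = 2.335 mg/L
C = C₀ · e^(−k·t) = 2.335 × e^(−0.05730 × 46.8)
  = 2.335 × 0.06845 = 0.1598 mg/L
Convert: 0.1598 mg/L × 1000 = 159.8 µg/L

160 µg/L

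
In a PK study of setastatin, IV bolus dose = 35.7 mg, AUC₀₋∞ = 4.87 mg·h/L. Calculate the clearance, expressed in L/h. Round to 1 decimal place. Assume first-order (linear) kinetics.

7.3 L/h

CL = Dose / AUC = 35.7 / 4.87 = 7.331 L/h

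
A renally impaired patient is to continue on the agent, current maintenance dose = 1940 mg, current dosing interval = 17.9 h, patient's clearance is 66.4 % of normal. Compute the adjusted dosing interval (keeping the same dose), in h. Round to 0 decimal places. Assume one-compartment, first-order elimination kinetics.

To keep the same average steady-state level, dosing rate must scale with clearance.
CL ratio = 66.4 / 100 = 0.6640
New interval (same dose) = 17.9 / 0.6640 = 26.96 h

27 h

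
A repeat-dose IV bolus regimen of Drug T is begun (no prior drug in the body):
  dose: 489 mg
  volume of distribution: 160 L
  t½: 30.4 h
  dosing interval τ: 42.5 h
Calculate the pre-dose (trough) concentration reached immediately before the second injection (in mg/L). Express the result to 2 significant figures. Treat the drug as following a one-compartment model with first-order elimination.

C₀ per dose = Dose / Vd = 489 / 160 = 3.056 mg/L
k = ln2 / t½ = 0.693147 / 30.4 = 0.02280 h⁻¹
Fraction remaining after one interval: r = e^(−kτ) = e^(−0.02280 × 42.5) = 0.3795
Before dose 2, 1 dose has been given (aged 1τ).
C_trough = C₀ × r = 3.056 × 0.3795 = 1.160 mg/L

1.2 mg/L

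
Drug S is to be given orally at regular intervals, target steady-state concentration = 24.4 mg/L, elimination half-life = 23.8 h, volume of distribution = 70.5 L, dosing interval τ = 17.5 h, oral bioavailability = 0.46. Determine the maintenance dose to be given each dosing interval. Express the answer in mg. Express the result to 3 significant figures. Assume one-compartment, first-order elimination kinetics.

k = ln2 / t½ = 0.693147 / 23.8 = 0.02912 h⁻¹
CL = k × Vd = 0.02912 × 70.5 = 2.053 L/h
At steady state, F × (Dose/τ) = Css × CL.
Dose = Css × CL × τ / F = 24.4 × 2.053 × 17.5 / 0.46 = 1906 mg

1910 mg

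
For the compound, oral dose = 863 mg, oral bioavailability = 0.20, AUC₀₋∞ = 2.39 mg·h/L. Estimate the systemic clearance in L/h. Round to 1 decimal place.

72.2 L/h

CL = F·Dose / AUC = 0.20 × 863 / 2.39 = 72.22 L/h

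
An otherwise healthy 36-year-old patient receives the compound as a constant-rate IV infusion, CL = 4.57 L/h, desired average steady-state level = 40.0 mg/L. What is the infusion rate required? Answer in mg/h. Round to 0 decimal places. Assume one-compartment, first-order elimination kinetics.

183 mg/h

At steady state, infusion rate R₀ = Css × CL = 40.0 × 4.570 = 182.8 mg/h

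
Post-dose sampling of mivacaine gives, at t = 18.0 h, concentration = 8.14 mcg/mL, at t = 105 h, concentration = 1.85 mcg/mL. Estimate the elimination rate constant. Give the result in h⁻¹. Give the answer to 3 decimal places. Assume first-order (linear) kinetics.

0.017 h⁻¹

k = ln(C₁/C₂) / (t₂ − t₁) = ln(8.14/1.85) / (105 − 18.0)
  = 1.482 / 87.00 = 0.01703 h⁻¹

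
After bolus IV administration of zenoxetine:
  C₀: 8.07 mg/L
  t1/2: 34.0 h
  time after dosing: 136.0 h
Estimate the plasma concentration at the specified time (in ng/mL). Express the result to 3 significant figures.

504 ng/mL

k = ln2 / t½ = 0.693147 / 34.0 = 0.02039 h⁻¹
t / t½ = 136.0 / 34.0 = 4 half-lives
C = C₀ × (1/2)^4 = 8.070 × 0.06250 = 0.5044 mg/L
Convert: 0.5044 mg/L × 1000 = 504.4 ng/mL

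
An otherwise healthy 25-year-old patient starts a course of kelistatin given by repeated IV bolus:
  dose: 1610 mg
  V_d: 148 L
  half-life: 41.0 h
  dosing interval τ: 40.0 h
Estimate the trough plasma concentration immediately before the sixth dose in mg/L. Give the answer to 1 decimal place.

C₀ per dose = Dose / Vd = 1610 / 148 = 10.88 mg/L
k = ln2 / t½ = 0.693147 / 41.0 = 0.01691 h⁻¹
Fraction remaining after one interval: r = e^(−kτ) = e^(−0.01691 × 40.0) = 0.5084
Before dose 6, 5 doses have been given (aged 1τ, 2τ, 3τ, 4τ, 5τ).
C_trough = C₀ × (r + r² + … + r^5) = C₀ × r(1−r^5)/(1−r)
        = 10.88 × 0.5084 × (1 − 0.03396) / (1 − 0.5084) = 10.87 mg/L

10.9 mg/L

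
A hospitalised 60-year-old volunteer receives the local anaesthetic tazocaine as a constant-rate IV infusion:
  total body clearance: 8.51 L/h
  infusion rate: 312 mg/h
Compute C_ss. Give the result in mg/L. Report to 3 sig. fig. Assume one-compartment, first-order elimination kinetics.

At steady state Css = R₀ / CL = 312 / 8.510 = 36.66 mg/L

36.7 mg/L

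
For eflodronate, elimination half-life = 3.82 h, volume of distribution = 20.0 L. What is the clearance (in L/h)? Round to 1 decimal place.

3.6 L/h

k = ln2 / t½ = 0.693147 / 3.82 = 0.1815 h⁻¹
CL = k × Vd = 0.1815 × 20.0 = 3.630 L/h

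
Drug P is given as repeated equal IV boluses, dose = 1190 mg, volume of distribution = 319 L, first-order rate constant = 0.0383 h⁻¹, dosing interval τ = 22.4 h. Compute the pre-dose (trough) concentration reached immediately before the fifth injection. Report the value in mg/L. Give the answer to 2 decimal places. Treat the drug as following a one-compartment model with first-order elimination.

2.66 mg/L

C₀ per dose = Dose / Vd = 1190 / 319 = 3.730 mg/L
Fraction remaining after one interval: r = e^(−kτ) = e^(−0.03830 × 22.4) = 0.4240
Before dose 5, 4 doses have been given (aged 1τ, 2τ, 3τ, 4τ).
C_trough = C₀ × (r + r² + … + r^4) = C₀ × r(1−r^4)/(1−r)
        = 3.730 × 0.4240 × (1 − 0.03232) / (1 − 0.4240) = 2.657 mg/L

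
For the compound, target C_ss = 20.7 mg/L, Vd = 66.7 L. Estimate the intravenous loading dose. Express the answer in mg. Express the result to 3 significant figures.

LD = Css × Vd = 20.7 × 66.7 = 1381 mg

1380 mg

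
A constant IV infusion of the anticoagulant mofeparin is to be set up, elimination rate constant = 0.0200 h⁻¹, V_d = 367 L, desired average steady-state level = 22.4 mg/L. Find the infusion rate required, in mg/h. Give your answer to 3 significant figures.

164 mg/h

CL = k × Vd = 0.02000 × 367 = 7.340 L/h
At steady state, infusion rate R₀ = Css × CL = 22.4 × 7.340 = 164.4 mg/h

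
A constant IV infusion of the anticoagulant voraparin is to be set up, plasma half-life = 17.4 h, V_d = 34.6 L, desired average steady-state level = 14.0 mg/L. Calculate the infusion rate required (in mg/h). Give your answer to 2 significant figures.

k = ln2 / t½ = 0.693147 / 17.4 = 0.03984 h⁻¹
CL = k × Vd = 0.03984 × 34.6 = 1.378 L/h
At steady state, infusion rate R₀ = Css × CL = 14.0 × 1.378 = 19.29 mg/h

19 mg/h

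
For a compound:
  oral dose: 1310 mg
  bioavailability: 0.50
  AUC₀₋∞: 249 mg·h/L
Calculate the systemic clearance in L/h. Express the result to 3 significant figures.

2.63 L/h

CL = F·Dose / AUC = 0.50 × 1310 / 249 = 2.631 L/h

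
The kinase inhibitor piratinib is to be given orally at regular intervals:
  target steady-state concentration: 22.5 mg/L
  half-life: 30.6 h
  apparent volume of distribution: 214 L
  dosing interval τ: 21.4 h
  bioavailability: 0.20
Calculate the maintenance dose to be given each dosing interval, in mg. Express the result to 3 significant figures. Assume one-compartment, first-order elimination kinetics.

11700 mg

k = ln2 / t½ = 0.693147 / 30.6 = 0.02265 h⁻¹
CL = k × Vd = 0.02265 × 214 = 4.847 L/h
At steady state, F × (Dose/τ) = Css × CL.
Dose = Css × CL × τ / F = 22.5 × 4.847 × 21.4 / 0.20 = 11670 mg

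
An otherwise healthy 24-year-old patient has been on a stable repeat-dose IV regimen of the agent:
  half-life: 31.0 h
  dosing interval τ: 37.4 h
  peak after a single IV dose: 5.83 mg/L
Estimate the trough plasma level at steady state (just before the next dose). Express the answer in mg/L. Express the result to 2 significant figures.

k = ln2 / t½ = 0.693147 / 31.0 = 0.02236 h⁻¹
e^(−kτ) = e^(−0.02236 × 37.4) = 0.4333
Accumulation ratio R = 1 / (1 − e^(−kτ)) = 1 / (1 − 0.4333) = 1.765
Steady-state trough = C₀ × R × e^(−kτ) = 5.83 × 1.765 × 0.4333 = 4.459 mg/L

4.5 mg/L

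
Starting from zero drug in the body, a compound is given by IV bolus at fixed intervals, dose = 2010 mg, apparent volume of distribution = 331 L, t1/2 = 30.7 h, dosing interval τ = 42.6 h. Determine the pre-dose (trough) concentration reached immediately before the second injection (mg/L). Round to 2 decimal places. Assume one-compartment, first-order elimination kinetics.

2.32 mg/L

C₀ per dose = Dose / Vd = 2010 / 331 = 6.073 mg/L
k = ln2 / t½ = 0.693147 / 30.7 = 0.02258 h⁻¹
Fraction remaining after one interval: r = e^(−kτ) = e^(−0.02258 × 42.6) = 0.3822
Before dose 2, 1 dose has been given (aged 1τ).
C_trough = C₀ × r = 6.073 × 0.3822 = 2.321 mg/L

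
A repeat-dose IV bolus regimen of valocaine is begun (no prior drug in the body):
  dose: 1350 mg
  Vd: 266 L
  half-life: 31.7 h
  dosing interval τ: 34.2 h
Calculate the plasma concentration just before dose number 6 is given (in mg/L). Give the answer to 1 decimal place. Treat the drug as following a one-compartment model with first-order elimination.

C₀ per dose = Dose / Vd = 1350 / 266 = 5.075 mg/L
k = ln2 / t½ = 0.693147 / 31.7 = 0.02187 h⁻¹
Fraction remaining after one interval: r = e^(−kτ) = e^(−0.02187 × 34.2) = 0.4733
Before dose 6, 5 doses have been given (aged 1τ, 2τ, 3τ, 4τ, 5τ).
C_trough = C₀ × (r + r² + … + r^5) = C₀ × r(1−r^5)/(1−r)
        = 5.075 × 0.4733 × (1 − 0.02375) / (1 − 0.4733) = 4.452 mg/L

4.5 mg/L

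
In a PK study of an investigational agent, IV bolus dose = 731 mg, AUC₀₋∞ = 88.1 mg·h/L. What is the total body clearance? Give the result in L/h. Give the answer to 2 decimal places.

CL = Dose / AUC = 731 / 88.1 = 8.297 L/h

8.30 L/h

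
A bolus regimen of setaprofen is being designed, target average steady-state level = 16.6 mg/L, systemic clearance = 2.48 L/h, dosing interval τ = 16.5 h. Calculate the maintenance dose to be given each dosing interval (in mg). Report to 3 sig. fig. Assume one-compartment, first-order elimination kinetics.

At steady state, Dose/τ = Css × CL.
Dose = Css × CL × τ = 16.6 × 2.480 × 16.5 = 679.3 mg

679 mg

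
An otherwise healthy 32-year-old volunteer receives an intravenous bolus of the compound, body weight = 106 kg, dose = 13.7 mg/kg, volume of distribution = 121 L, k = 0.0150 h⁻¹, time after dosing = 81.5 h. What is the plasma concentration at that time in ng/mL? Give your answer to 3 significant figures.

Total dose = 13.7 × 106 = 1452 mg
C₀ = Dose / Vd = 1452 / 121 = 12.00 mg/L
C = C₀ · e^(−k·t) = 12.00 × e^(−0.01500 × 81.5)
  = 12.00 × 0.2945 = 3.534 mg/L
Convert: 3.534 mg/L × 1000 = 3534 ng/mL

3530 ng/mL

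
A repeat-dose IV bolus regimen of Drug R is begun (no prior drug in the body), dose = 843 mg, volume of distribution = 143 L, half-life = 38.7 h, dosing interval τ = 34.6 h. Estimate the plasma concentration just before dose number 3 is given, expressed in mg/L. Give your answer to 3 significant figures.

C₀ per dose = Dose / Vd = 843 / 143 = 5.895 mg/L
k = ln2 / t½ = 0.693147 / 38.7 = 0.01791 h⁻¹
Fraction remaining after one interval: r = e^(−kτ) = e^(−0.01791 × 34.6) = 0.5381
Before dose 3, 2 doses have been given (aged 1τ, 2τ).
C_trough = C₀ × (r + r²) = 5.895 × (0.5381 + 0.2896) = 4.879 mg/L

4.88 mg/L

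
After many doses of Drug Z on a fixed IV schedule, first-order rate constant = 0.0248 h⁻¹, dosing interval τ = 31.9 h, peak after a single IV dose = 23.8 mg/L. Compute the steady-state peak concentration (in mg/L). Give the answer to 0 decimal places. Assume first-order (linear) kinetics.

44 mg/L

e^(−kτ) = e^(−0.02480 × 31.9) = 0.4533
Accumulation ratio R = 1 / (1 − e^(−kτ)) = 1 / (1 − 0.4533) = 1.829
Steady-state peak = C₀ × R = 23.8 × 1.829 = 43.53 mg/L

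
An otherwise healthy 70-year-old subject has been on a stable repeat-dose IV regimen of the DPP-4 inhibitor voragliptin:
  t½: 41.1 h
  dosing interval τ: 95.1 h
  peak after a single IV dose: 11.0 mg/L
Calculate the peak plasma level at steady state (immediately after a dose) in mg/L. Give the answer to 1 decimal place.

13.8 mg/L

k = ln2 / t½ = 0.693147 / 41.1 = 0.01686 h⁻¹
e^(−kτ) = e^(−0.01686 × 95.1) = 0.2012
Accumulation ratio R = 1 / (1 − e^(−kτ)) = 1 / (1 − 0.2012) = 1.252
Steady-state peak = C₀ × R = 11.0 × 1.252 = 13.77 mg/L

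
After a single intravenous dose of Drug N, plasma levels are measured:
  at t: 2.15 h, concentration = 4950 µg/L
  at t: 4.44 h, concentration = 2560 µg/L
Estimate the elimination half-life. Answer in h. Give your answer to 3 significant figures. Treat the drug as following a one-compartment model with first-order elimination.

k = ln(C₁/C₂) / (t₂ − t₁) = ln(4950/2560) / (4.44 − 2.15)
  = 0.6594 / 2.290 = 0.2879 h⁻¹
t½ = ln2 / k = 0.693147 / 0.2879 = 2.408 h

2.41 h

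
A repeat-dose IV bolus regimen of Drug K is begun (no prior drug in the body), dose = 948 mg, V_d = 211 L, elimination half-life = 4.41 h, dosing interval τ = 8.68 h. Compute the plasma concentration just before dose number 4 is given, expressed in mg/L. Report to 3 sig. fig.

1.52 mg/L

C₀ per dose = Dose / Vd = 948 / 211 = 4.493 mg/L
k = ln2 / t½ = 0.693147 / 4.41 = 0.1572 h⁻¹
Fraction remaining after one interval: r = e^(−kτ) = e^(−0.1572 × 8.68) = 0.2555
Before dose 4, 3 doses have been given (aged 1τ, 2τ, 3τ).
C_trough = C₀ × (r + r² + … + r^3) = C₀ × r(1−r^3)/(1−r)
        = 4.493 × 0.2555 × (1 − 0.01668) / (1 − 0.2555) = 1.516 mg/L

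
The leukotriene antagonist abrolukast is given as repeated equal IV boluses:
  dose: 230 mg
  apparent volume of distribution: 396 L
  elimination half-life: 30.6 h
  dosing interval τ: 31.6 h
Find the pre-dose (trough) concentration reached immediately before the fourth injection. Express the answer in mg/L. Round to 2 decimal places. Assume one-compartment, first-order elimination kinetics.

C₀ per dose = Dose / Vd = 230 / 396 = 0.5808 mg/L
k = ln2 / t½ = 0.693147 / 30.6 = 0.02265 h⁻¹
Fraction remaining after one interval: r = e^(−kτ) = e^(−0.02265 × 31.6) = 0.4888
Before dose 4, 3 doses have been given (aged 1τ, 2τ, 3τ).
C_trough = C₀ × (r + r² + … + r^3) = C₀ × r(1−r^3)/(1−r)
        = 0.5808 × 0.4888 × (1 − 0.1168) / (1 − 0.4888) = 0.4905 mg/L

0.49 mg/L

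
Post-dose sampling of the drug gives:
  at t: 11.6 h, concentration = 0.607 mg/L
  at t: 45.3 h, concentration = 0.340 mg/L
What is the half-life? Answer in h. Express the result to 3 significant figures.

40.3 h

k = ln(C₁/C₂) / (t₂ − t₁) = ln(0.607/0.340) / (45.3 − 11.6)
  = 0.5796 / 33.70 = 0.01720 h⁻¹
t½ = ln2 / k = 0.693147 / 0.01720 = 40.30 h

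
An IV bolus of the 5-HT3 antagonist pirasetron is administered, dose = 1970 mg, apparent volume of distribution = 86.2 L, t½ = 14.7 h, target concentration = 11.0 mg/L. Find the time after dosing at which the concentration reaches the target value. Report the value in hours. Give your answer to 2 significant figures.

C₀ = Dose / Vd = 1970 / 86.2 = 22.85 mg/L
k = ln2 / t½ = 0.693147 / 14.7 = 0.04715 h⁻¹
t = ln(C₀ / C) / k = ln(22.85 / 11.0) / 0.04715
  = ln(2.077) / 0.04715 = 0.7309 / 0.04715 = 15.50 h

16 h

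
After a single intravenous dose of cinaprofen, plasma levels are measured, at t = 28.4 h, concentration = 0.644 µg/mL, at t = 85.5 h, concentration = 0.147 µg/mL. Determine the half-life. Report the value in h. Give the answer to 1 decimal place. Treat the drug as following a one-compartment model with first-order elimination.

26.8 h

k = ln(C₁/C₂) / (t₂ − t₁) = ln(0.644/0.147) / (85.5 − 28.4)
  = 1.477 / 57.10 = 0.02587 h⁻¹
t½ = ln2 / k = 0.693147 / 0.02587 = 26.79 h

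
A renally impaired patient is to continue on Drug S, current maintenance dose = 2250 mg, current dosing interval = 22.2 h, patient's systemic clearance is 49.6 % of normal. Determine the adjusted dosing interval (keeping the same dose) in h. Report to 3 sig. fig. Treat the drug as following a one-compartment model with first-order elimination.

44.8 h

To keep the same average steady-state level, dosing rate must scale with clearance.
CL ratio = 49.6 / 100 = 0.4960
New interval (same dose) = 22.2 / 0.4960 = 44.76 h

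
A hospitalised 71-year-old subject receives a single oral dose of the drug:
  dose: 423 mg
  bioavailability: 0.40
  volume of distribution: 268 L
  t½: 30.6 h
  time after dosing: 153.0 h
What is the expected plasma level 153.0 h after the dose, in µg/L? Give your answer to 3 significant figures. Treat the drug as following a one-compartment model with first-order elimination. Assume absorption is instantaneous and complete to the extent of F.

Amount reaching circulation = F × Dose = 0.40 × 423.0 = 169.2 mg
C₀ = F·Dose / Vd = 169.2 / 268 = 0.6313 mg/L
k = ln2 / t½ = 0.693147 / 30.6 = 0.02265 h⁻¹
t / t½ = 153.0 / 30.6 = 5 half-lives
C = C₀ × (1/2)^5 = 0.6313 × 0.03125 = 0.01973 mg/L
Convert: 0.01973 mg/L × 1000 = 19.73 µg/L

19.7 µg/L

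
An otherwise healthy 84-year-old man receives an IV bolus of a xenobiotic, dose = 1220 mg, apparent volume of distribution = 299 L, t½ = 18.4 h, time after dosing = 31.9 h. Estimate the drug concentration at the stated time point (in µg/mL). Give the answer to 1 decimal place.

1.2 µg/mL

C₀ = Dose / Vd = 1220 / 299 = 4.080 mg/L
k = ln2 / t½ = 0.693147 / 18.4 = 0.03767 h⁻¹
C = C₀ · e^(−k·t) = 4.080 × e^(−0.03767 × 31.9)
  = 4.080 × 0.3007 = 1.227 mg/L
(1.227 mg/L = 1.227 µg/mL)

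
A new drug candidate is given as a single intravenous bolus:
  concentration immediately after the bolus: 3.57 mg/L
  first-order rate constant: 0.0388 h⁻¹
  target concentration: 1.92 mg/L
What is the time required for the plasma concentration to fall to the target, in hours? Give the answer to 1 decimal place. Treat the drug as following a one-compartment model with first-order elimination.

t = ln(C₀ / C) / k = ln(3.570 / 1.92) / 0.03880
  = ln(1.859) / 0.03880 = 0.6200 / 0.03880 = 15.98 h

16.0 h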